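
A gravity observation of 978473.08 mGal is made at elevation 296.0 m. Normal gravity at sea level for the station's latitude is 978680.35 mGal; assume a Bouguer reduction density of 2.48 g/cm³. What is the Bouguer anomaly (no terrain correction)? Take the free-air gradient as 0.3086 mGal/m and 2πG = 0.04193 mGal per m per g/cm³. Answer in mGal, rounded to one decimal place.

Free-air correction = 0.3086 × 296.0 = 91.35 mGal
Free-air anomaly = 978473.08 − 978680.35 + (91.35) = -115.92 mGal
Bouguer slab correction = 0.04193 × 2.48 × 296.0 = 30.78 mGal
Simple Bouguer anomaly = -115.92 − (30.78) = -146.70 mGal

-146.7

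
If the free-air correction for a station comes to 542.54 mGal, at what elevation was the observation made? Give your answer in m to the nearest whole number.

h = 542.54 / 0.3086 = 1758.07 m

1758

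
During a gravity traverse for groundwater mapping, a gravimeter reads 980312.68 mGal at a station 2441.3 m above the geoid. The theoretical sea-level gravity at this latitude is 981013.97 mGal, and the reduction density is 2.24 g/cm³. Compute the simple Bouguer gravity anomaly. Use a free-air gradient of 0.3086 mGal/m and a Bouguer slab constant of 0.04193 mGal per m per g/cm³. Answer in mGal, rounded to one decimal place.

Free-air correction = 0.3086 × 2441.3 = 753.39 mGal
Free-air anomaly = 980312.68 − 981013.97 + (753.39) = 52.10 mGal
Bouguer slab correction = 0.04193 × 2.24 × 2441.3 = 229.29 mGal
Simple Bouguer anomaly = 52.10 − (229.29) = -177.19 mGal

-177.2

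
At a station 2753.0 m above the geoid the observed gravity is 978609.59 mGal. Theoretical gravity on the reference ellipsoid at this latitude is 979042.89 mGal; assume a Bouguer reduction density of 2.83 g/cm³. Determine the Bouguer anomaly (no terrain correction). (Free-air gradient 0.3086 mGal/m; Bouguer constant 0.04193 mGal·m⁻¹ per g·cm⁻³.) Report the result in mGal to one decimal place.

Free-air correction = 0.3086 × 2753.0 = 849.58 mGal
Free-air anomaly = 978609.59 − 979042.89 + (849.58) = 416.28 mGal
Bouguer slab correction = 0.04193 × 2.83 × 2753.0 = 326.68 mGal
Simple Bouguer anomaly = 416.28 − (326.68) = 89.60 mGal

89.6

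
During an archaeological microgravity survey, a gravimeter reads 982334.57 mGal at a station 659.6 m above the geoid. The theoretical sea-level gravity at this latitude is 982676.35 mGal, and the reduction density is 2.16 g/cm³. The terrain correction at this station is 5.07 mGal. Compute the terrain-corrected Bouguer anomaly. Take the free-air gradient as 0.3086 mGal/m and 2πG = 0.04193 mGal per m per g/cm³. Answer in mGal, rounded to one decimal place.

-192.9

Free-air correction = 0.3086 × 659.6 = 203.55 mGal
Free-air anomaly = 982334.57 − 982676.35 + (203.55) = -138.23 mGal
Bouguer slab correction = 0.04193 × 2.16 × 659.6 = 59.74 mGal
Simple Bouguer anomaly = -138.23 − (59.74) = -197.97 mGal
Complete Bouguer anomaly = -197.97 + 5.07 = -192.90 mGal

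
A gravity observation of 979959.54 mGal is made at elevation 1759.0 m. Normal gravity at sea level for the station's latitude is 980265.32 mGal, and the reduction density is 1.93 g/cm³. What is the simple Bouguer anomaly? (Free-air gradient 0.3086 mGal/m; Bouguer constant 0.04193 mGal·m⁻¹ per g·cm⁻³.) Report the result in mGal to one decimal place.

Free-air correction = 0.3086 × 1759.0 = 542.83 mGal
Free-air anomaly = 979959.54 − 980265.32 + (542.83) = 237.05 mGal
Bouguer slab correction = 0.04193 × 1.93 × 1759.0 = 142.35 mGal
Simple Bouguer anomaly = 237.05 − (142.35) = 94.70 mGal

94.7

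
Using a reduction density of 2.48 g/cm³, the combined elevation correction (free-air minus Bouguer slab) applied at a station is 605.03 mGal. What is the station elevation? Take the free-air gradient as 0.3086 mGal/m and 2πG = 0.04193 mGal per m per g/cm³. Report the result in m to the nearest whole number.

2957

Combined gradient = 0.3086 − 0.04193 × 2.48 = 0.2046136 mGal/m
h = 605.03 / 0.2046136 = 2956.94 m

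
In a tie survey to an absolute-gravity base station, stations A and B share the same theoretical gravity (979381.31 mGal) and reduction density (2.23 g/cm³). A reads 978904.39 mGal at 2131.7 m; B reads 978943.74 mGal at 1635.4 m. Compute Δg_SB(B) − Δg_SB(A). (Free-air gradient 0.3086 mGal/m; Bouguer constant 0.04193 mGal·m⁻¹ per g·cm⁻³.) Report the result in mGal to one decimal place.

Δg_SB(A) = 978904.39 − 979381.31 + 0.3086×2131.7 − 0.04193×2.23×2131.7 = -18.40 mGal
Δg_SB(B) = 978943.74 − 979381.31 + 0.3086×1635.4 − 0.04193×2.23×1635.4 = -85.80 mGal
Difference = -85.80 − (-18.40) = -67.40 mGal

-67.4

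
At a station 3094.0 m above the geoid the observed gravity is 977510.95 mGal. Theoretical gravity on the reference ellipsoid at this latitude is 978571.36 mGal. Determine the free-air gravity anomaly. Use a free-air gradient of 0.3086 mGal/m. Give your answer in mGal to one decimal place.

Free-air correction = 0.3086 × 3094.0 = 954.81 mGal
Free-air anomaly = 977510.95 − 978571.36 + (954.81) = -105.60 mGal

-105.6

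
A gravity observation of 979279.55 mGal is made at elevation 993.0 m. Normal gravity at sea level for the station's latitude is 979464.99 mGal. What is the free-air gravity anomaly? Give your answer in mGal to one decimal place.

Free-air correction = 0.3086 × 993.0 = 306.44 mGal
Free-air anomaly = 979279.55 − 979464.99 + (306.44) = 121.00 mGal

121.0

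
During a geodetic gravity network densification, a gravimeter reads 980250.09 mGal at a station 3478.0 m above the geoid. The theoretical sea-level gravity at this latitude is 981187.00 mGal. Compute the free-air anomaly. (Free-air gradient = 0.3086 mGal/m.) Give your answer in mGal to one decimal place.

Free-air correction = 0.3086 × 3478.0 = 1073.31 mGal
Free-air anomaly = 980250.09 − 981187.00 + (1073.31) = 136.40 mGal

136.4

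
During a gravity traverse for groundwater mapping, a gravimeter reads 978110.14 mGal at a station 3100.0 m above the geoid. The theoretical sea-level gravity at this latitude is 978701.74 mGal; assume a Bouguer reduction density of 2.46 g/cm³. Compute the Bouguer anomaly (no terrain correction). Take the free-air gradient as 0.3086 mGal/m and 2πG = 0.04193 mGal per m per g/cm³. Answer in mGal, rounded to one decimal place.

45.3

Free-air correction = 0.3086 × 3100.0 = 956.66 mGal
Free-air anomaly = 978110.14 − 978701.74 + (956.66) = 365.06 mGal
Bouguer slab correction = 0.04193 × 2.46 × 3100.0 = 319.76 mGal
Simple Bouguer anomaly = 365.06 − (319.76) = 45.30 mGal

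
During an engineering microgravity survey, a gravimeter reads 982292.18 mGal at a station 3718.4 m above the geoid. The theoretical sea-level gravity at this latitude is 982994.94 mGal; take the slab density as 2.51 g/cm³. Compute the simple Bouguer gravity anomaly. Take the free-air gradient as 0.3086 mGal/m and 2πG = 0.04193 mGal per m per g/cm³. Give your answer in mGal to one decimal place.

Free-air correction = 0.3086 × 3718.4 = 1147.50 mGal
Free-air anomaly = 982292.18 − 982994.94 + (1147.50) = 444.74 mGal
Bouguer slab correction = 0.04193 × 2.51 × 3718.4 = 391.34 mGal
Simple Bouguer anomaly = 444.74 − (391.34) = 53.40 mGal

53.4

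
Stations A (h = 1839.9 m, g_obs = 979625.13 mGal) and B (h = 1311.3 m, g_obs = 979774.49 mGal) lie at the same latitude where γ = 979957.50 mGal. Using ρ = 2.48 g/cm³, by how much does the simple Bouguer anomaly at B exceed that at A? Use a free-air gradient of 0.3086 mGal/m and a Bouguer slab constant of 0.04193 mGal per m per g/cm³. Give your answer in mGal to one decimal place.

Δg_SB(A) = 979625.13 − 979957.50 + 0.3086×1839.9 − 0.04193×2.48×1839.9 = 44.10 mGal
Δg_SB(B) = 979774.49 − 979957.50 + 0.3086×1311.3 − 0.04193×2.48×1311.3 = 85.30 mGal
Difference = 85.30 − (44.10) = 41.20 mGal

41.2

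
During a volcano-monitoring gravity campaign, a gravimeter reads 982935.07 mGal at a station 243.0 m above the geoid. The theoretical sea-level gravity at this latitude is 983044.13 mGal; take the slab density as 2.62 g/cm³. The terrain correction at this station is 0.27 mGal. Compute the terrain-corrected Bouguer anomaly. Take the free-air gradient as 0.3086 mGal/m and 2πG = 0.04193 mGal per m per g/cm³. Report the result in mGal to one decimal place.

-60.5

Free-air correction = 0.3086 × 243.0 = 74.99 mGal
Free-air anomaly = 982935.07 − 983044.13 + (74.99) = -34.07 mGal
Bouguer slab correction = 0.04193 × 2.62 × 243.0 = 26.70 mGal
Simple Bouguer anomaly = -34.07 − (26.70) = -60.77 mGal
Complete Bouguer anomaly = -60.77 + 0.27 = -60.50 mGal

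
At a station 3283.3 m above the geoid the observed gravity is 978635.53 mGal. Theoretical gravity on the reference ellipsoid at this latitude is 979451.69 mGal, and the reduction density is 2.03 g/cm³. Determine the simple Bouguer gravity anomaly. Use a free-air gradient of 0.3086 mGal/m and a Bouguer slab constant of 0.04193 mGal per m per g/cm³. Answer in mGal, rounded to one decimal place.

-82.4

Free-air correction = 0.3086 × 3283.3 = 1013.23 mGal
Free-air anomaly = 978635.53 − 979451.69 + (1013.23) = 197.07 mGal
Bouguer slab correction = 0.04193 × 2.03 × 3283.3 = 279.47 mGal
Simple Bouguer anomaly = 197.07 − (279.47) = -82.40 mGal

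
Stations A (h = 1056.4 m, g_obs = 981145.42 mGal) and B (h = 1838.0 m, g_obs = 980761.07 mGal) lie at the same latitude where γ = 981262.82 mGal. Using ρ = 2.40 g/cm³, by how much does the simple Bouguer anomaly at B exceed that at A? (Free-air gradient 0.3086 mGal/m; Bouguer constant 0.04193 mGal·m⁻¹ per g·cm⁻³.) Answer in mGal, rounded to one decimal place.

-221.8

Δg_SB(A) = 981145.42 − 981262.82 + 0.3086×1056.4 − 0.04193×2.40×1056.4 = 102.30 mGal
Δg_SB(B) = 980761.07 − 981262.82 + 0.3086×1838.0 − 0.04193×2.40×1838.0 = -119.50 mGal
Difference = -119.50 − (102.30) = -221.80 mGal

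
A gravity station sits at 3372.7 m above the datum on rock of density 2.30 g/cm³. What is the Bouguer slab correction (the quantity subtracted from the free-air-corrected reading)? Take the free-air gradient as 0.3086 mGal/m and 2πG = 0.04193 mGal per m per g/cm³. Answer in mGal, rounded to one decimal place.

325.3

Bouguer slab correction = 0.04193 × 2.30 × 3372.7 = 325.3 mGal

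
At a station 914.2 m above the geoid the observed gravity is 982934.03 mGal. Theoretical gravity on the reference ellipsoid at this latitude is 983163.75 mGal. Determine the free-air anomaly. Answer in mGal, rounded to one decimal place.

Free-air correction = 0.3086 × 914.2 = 282.12 mGal
Free-air anomaly = 982934.03 − 983163.75 + (282.12) = 52.40 mGal

52.4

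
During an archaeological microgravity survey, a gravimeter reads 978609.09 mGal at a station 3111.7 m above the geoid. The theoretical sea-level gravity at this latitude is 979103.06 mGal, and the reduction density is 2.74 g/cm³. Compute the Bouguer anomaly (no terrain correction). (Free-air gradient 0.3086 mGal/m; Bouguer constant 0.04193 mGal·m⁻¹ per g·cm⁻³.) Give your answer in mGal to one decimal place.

108.8

Free-air correction = 0.3086 × 3111.7 = 960.27 mGal
Free-air anomaly = 978609.09 − 979103.06 + (960.27) = 466.30 mGal
Bouguer slab correction = 0.04193 × 2.74 × 3111.7 = 357.50 mGal
Simple Bouguer anomaly = 466.30 − (357.50) = 108.80 mGal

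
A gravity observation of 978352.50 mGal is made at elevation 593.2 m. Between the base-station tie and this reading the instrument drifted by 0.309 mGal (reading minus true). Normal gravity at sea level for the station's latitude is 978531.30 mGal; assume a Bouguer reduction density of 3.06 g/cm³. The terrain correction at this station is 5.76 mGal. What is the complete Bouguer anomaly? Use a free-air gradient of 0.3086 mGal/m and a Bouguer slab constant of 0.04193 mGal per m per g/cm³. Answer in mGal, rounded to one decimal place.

Drift-corrected reading = 978352.50 − (0.309) = 978352.191 mGal
Free-air correction = 0.3086 × 593.2 = 183.06 mGal
Free-air anomaly = 978352.191 − 978531.30 + (183.06) = 3.951 mGal
Bouguer slab correction = 0.04193 × 3.06 × 593.2 = 76.11 mGal
Simple Bouguer anomaly = 3.951 − (76.11) = -72.159 mGal
Complete Bouguer anomaly = -72.159 + 5.76 = -66.399 mGal

-66.4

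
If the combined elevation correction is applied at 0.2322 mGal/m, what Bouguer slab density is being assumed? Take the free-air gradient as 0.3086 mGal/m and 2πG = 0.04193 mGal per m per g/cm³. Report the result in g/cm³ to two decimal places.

1.82

0.2322 = 0.3086 − 0.04193 × ρ
ρ = (0.3086 − 0.2322) / 0.04193 = 1.82 g/cm³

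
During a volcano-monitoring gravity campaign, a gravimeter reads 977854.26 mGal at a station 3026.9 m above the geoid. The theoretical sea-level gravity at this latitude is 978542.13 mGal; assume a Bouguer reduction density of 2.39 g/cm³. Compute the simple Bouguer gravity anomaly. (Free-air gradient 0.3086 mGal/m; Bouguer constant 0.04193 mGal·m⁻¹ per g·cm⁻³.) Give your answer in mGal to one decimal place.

-57.1

Free-air correction = 0.3086 × 3026.9 = 934.10 mGal
Free-air anomaly = 977854.26 − 978542.13 + (934.10) = 246.23 mGal
Bouguer slab correction = 0.04193 × 2.39 × 3026.9 = 303.33 mGal
Simple Bouguer anomaly = 246.23 − (303.33) = -57.10 mGal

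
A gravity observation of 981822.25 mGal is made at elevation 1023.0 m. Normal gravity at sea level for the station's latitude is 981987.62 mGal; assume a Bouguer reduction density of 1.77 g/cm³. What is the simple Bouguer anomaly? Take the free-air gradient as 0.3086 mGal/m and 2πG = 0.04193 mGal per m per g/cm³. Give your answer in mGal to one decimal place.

Free-air correction = 0.3086 × 1023.0 = 315.70 mGal
Free-air anomaly = 981822.25 − 981987.62 + (315.70) = 150.33 mGal
Bouguer slab correction = 0.04193 × 1.77 × 1023.0 = 75.92 mGal
Simple Bouguer anomaly = 150.33 − (75.92) = 74.41 mGal

74.4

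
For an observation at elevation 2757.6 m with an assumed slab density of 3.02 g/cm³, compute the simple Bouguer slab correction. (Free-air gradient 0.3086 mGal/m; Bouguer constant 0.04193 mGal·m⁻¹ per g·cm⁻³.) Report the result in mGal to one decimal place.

Bouguer slab correction = 0.04193 × 3.02 × 2757.6 = 349.2 mGal

349.2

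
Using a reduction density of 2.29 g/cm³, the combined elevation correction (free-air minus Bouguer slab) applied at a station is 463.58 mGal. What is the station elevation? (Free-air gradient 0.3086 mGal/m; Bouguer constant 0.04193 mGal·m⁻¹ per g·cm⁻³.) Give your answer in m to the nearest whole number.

Combined gradient = 0.3086 − 0.04193 × 2.29 = 0.2125803 mGal/m
h = 463.58 / 0.2125803 = 2180.73 m

2181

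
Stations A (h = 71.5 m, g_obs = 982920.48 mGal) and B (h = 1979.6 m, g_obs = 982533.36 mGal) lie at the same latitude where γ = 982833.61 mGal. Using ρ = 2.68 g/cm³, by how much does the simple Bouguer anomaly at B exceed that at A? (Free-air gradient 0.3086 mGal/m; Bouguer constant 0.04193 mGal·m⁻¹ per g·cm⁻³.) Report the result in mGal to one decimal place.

-12.7

Δg_SB(A) = 982920.48 − 982833.61 + 0.3086×71.5 − 0.04193×2.68×71.5 = 100.90 mGal
Δg_SB(B) = 982533.36 − 982833.61 + 0.3086×1979.6 − 0.04193×2.68×1979.6 = 88.20 mGal
Difference = 88.20 − (100.90) = -12.70 mGal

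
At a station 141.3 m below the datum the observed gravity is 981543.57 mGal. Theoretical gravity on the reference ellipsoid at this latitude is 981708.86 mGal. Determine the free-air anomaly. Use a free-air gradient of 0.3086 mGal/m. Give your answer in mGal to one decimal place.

-208.9

Free-air correction = 0.3086 × -141.3 = -43.61 mGal
Free-air anomaly = 981543.57 − 981708.86 + (-43.61) = -208.90 mGal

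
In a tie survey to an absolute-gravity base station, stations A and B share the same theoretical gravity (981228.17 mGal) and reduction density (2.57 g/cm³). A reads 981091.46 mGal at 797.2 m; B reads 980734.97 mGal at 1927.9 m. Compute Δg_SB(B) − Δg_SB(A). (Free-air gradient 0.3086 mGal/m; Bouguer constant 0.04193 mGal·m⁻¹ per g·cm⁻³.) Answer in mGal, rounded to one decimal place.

Δg_SB(A) = 981091.46 − 981228.17 + 0.3086×797.2 − 0.04193×2.57×797.2 = 23.40 mGal
Δg_SB(B) = 980734.97 − 981228.17 + 0.3086×1927.9 − 0.04193×2.57×1927.9 = -106.00 mGal
Difference = -106.00 − (23.40) = -129.40 mGal

-129.4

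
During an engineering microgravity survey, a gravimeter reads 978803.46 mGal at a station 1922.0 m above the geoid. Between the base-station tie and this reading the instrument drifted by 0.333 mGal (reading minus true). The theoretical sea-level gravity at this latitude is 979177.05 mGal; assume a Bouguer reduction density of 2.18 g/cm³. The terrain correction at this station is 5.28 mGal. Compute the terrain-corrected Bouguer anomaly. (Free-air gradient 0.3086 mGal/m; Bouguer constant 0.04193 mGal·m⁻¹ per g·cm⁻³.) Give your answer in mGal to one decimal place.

48.8

Drift-corrected reading = 978803.46 − (0.333) = 978803.127 mGal
Free-air correction = 0.3086 × 1922.0 = 593.13 mGal
Free-air anomaly = 978803.127 − 979177.05 + (593.13) = 219.207 mGal
Bouguer slab correction = 0.04193 × 2.18 × 1922.0 = 175.69 mGal
Simple Bouguer anomaly = 219.207 − (175.69) = 43.517 mGal
Complete Bouguer anomaly = 43.517 + 5.28 = 48.797 mGal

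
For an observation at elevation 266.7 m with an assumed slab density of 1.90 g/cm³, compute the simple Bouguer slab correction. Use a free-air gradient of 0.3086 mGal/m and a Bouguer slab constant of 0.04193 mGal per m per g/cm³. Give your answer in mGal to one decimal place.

21.2

Bouguer slab correction = 0.04193 × 1.90 × 266.7 = 21.2 mGal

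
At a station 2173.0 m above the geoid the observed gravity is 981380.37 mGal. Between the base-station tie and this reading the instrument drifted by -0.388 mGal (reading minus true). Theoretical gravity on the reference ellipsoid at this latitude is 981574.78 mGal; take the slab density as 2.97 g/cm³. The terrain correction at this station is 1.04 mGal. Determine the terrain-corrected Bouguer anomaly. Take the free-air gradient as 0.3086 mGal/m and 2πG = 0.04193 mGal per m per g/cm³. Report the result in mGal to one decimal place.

Drift-corrected reading = 981380.37 − (-0.388) = 981380.758 mGal
Free-air correction = 0.3086 × 2173.0 = 670.59 mGal
Free-air anomaly = 981380.758 − 981574.78 + (670.59) = 476.568 mGal
Bouguer slab correction = 0.04193 × 2.97 × 2173.0 = 270.61 mGal
Simple Bouguer anomaly = 476.568 − (270.61) = 205.958 mGal
Complete Bouguer anomaly = 205.958 + 1.04 = 206.998 mGal

207.0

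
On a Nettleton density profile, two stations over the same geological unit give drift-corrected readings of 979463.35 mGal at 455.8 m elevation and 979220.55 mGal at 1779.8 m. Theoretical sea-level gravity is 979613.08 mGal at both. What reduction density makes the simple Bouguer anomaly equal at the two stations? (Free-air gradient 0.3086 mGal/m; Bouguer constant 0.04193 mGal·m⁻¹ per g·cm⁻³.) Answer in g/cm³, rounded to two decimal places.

2.99

Δg_obs = 979220.55 − 979463.35 = -242.80 mGal over Δh = 1779.8 − 455.8 = 1324.0 m
Equal Bouguer anomalies ⇒ Δg_obs + (0.3086 − 0.04193ρ)·Δh = 0
0.3086 − 0.04193ρ = −Δg_obs/Δh = 0.18338
ρ = (0.3086 − 0.18338) / 0.04193 = 2.99 g/cm³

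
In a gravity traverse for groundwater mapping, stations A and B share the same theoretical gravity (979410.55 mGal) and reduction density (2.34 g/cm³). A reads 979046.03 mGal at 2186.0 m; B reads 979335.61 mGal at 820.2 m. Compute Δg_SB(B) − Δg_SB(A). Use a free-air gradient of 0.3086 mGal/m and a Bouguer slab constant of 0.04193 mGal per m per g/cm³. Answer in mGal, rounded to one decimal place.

Δg_SB(A) = 979046.03 − 979410.55 + 0.3086×2186.0 − 0.04193×2.34×2186.0 = 95.60 mGal
Δg_SB(B) = 979335.61 − 979410.55 + 0.3086×820.2 − 0.04193×2.34×820.2 = 97.70 mGal
Difference = 97.70 − (95.60) = 2.10 mGal

2.1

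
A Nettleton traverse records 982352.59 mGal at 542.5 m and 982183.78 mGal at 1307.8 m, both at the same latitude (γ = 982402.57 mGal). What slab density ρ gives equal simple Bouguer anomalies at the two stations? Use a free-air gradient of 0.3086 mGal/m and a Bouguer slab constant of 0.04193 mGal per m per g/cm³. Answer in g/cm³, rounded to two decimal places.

Δg_obs = 982183.78 − 982352.59 = -168.81 mGal over Δh = 1307.8 − 542.5 = 765.3 m
Equal Bouguer anomalies ⇒ Δg_obs + (0.3086 − 0.04193ρ)·Δh = 0
0.3086 − 0.04193ρ = −Δg_obs/Δh = 0.22058
ρ = (0.3086 − 0.22058) / 0.04193 = 2.10 g/cm³

2.10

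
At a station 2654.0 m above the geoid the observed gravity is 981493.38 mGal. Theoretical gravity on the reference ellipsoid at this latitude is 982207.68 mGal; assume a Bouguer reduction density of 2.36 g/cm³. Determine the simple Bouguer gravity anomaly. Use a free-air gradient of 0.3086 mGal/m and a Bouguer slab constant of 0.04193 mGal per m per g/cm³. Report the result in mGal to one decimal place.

Free-air correction = 0.3086 × 2654.0 = 819.02 mGal
Free-air anomaly = 981493.38 − 982207.68 + (819.02) = 104.72 mGal
Bouguer slab correction = 0.04193 × 2.36 × 2654.0 = 262.63 mGal
Simple Bouguer anomaly = 104.72 − (262.63) = -157.91 mGal

-157.9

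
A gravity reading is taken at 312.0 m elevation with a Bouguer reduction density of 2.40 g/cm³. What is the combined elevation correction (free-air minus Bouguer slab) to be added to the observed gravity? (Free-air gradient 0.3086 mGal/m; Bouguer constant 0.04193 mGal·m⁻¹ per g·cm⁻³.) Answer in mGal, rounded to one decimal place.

Combined gradient = 0.3086 − 0.04193 × 2.40 = 0.2079680 mGal/m
Combined elevation correction = 0.2079680 × 312.0 = 64.9 mGal

64.9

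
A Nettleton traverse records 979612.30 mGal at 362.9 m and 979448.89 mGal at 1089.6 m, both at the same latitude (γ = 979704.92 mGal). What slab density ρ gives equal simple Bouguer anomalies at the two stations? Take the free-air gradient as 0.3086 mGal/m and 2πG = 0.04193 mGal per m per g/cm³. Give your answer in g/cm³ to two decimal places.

Δg_obs = 979448.89 − 979612.30 = -163.41 mGal over Δh = 1089.6 − 362.9 = 726.7 m
Equal Bouguer anomalies ⇒ Δg_obs + (0.3086 − 0.04193ρ)·Δh = 0
0.3086 − 0.04193ρ = −Δg_obs/Δh = 0.22487
ρ = (0.3086 − 0.22487) / 0.04193 = 2.00 g/cm³

2.00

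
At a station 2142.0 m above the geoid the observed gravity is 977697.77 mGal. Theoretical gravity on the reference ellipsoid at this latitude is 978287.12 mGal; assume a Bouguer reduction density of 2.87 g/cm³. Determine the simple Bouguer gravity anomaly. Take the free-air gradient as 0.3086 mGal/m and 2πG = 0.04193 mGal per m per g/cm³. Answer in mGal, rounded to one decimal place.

Free-air correction = 0.3086 × 2142.0 = 661.02 mGal
Free-air anomaly = 977697.77 − 978287.12 + (661.02) = 71.67 mGal
Bouguer slab correction = 0.04193 × 2.87 × 2142.0 = 257.77 mGal
Simple Bouguer anomaly = 71.67 − (257.77) = -186.10 mGal

-186.1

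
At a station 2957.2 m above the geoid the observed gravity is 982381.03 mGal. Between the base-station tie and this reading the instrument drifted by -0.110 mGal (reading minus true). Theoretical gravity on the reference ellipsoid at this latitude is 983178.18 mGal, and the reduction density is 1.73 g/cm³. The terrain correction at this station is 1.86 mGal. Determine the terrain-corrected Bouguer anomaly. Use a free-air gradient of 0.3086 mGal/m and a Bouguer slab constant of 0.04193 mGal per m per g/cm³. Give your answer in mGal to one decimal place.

-97.1

Drift-corrected reading = 982381.03 − (-0.110) = 982381.140 mGal
Free-air correction = 0.3086 × 2957.2 = 912.59 mGal
Free-air anomaly = 982381.140 − 983178.18 + (912.59) = 115.550 mGal
Bouguer slab correction = 0.04193 × 1.73 × 2957.2 = 214.51 mGal
Simple Bouguer anomaly = 115.550 − (214.51) = -98.960 mGal
Complete Bouguer anomaly = -98.960 + 1.86 = -97.100 mGal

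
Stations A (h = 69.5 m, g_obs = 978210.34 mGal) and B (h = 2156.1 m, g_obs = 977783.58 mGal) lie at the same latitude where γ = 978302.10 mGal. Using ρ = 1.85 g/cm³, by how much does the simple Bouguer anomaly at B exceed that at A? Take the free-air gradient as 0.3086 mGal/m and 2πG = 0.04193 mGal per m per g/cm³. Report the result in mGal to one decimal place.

Δg_SB(A) = 978210.34 − 978302.10 + 0.3086×69.5 − 0.04193×1.85×69.5 = -75.70 mGal
Δg_SB(B) = 977783.58 − 978302.10 + 0.3086×2156.1 − 0.04193×1.85×2156.1 = -20.40 mGal
Difference = -20.40 − (-75.70) = 55.30 mGal

55.3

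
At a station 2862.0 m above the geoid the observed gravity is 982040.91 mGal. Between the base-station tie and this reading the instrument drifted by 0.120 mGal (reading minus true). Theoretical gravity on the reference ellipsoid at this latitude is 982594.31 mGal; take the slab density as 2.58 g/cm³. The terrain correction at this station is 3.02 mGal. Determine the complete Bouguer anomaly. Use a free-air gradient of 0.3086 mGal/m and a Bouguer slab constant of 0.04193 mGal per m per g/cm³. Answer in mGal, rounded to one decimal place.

23.1

Drift-corrected reading = 982040.91 − (0.120) = 982040.790 mGal
Free-air correction = 0.3086 × 2862.0 = 883.21 mGal
Free-air anomaly = 982040.790 − 982594.31 + (883.21) = 329.690 mGal
Bouguer slab correction = 0.04193 × 2.58 × 2862.0 = 309.61 mGal
Simple Bouguer anomaly = 329.690 − (309.61) = 20.080 mGal
Complete Bouguer anomaly = 20.080 + 3.02 = 23.100 mGal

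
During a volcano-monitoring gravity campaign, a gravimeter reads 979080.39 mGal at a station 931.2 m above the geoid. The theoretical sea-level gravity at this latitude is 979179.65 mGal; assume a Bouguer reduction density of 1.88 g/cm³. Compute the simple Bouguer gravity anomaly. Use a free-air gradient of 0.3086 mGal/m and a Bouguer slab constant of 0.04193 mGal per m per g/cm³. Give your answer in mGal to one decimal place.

114.7

Free-air correction = 0.3086 × 931.2 = 287.37 mGal
Free-air anomaly = 979080.39 − 979179.65 + (287.37) = 188.11 mGal
Bouguer slab correction = 0.04193 × 1.88 × 931.2 = 73.41 mGal
Simple Bouguer anomaly = 188.11 − (73.41) = 114.70 mGal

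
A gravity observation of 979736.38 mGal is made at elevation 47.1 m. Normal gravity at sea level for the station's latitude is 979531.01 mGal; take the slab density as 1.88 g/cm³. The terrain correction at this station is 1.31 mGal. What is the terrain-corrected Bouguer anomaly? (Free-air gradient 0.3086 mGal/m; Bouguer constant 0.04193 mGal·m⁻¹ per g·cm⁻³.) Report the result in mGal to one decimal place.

217.5

Free-air correction = 0.3086 × 47.1 = 14.54 mGal
Free-air anomaly = 979736.38 − 979531.01 + (14.54) = 219.91 mGal
Bouguer slab correction = 0.04193 × 1.88 × 47.1 = 3.71 mGal
Simple Bouguer anomaly = 219.91 − (3.71) = 216.20 mGal
Complete Bouguer anomaly = 216.20 + 1.31 = 217.51 mGal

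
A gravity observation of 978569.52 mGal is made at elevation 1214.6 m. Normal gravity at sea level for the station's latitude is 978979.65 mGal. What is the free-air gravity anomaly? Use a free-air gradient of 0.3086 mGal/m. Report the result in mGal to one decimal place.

Free-air correction = 0.3086 × 1214.6 = 374.83 mGal
Free-air anomaly = 978569.52 − 978979.65 + (374.83) = -35.30 mGal

-35.3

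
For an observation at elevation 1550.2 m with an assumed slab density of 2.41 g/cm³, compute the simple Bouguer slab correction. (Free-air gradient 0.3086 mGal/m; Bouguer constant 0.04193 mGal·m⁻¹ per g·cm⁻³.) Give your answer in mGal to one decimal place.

Bouguer slab correction = 0.04193 × 2.41 × 1550.2 = 156.6 mGal

156.6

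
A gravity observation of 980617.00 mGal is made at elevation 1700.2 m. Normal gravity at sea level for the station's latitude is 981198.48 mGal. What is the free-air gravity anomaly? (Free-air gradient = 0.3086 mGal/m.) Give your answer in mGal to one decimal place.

Free-air correction = 0.3086 × 1700.2 = 524.68 mGal
Free-air anomaly = 980617.00 − 981198.48 + (524.68) = -56.80 mGal

-56.8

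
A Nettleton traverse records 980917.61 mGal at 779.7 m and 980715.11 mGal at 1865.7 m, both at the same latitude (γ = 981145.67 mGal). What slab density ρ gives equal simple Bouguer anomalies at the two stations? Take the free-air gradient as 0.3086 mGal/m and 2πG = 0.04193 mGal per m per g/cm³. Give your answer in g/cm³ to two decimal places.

2.91

Δg_obs = 980715.11 − 980917.61 = -202.50 mGal over Δh = 1865.7 − 779.7 = 1086.0 m
Equal Bouguer anomalies ⇒ Δg_obs + (0.3086 − 0.04193ρ)·Δh = 0
0.3086 − 0.04193ρ = −Δg_obs/Δh = 0.18646
ρ = (0.3086 − 0.18646) / 0.04193 = 2.91 g/cm³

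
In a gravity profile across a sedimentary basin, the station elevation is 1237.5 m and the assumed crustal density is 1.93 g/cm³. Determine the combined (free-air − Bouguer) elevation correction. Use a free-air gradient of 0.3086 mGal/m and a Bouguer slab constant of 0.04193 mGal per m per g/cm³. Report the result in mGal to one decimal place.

Combined gradient = 0.3086 − 0.04193 × 1.93 = 0.2276751 mGal/m
Combined elevation correction = 0.2276751 × 1237.5 = 281.7 mGal

281.7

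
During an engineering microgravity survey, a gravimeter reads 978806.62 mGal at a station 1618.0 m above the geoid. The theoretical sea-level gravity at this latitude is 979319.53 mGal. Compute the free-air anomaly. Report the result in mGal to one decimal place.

-13.6

Free-air correction = 0.3086 × 1618.0 = 499.31 mGal
Free-air anomaly = 978806.62 − 979319.53 + (499.31) = -13.60 mGal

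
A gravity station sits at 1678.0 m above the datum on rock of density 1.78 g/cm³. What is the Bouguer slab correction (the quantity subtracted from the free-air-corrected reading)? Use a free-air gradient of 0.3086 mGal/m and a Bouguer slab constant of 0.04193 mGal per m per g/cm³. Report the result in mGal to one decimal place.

Bouguer slab correction = 0.04193 × 1.78 × 1678.0 = 125.2 mGal

125.2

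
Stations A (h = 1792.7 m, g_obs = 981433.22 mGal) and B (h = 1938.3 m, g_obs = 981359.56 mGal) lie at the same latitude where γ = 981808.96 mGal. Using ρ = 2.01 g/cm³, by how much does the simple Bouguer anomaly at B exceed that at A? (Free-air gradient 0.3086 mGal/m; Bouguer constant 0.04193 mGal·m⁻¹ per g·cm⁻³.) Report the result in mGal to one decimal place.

-41.0

Δg_SB(A) = 981433.22 − 981808.96 + 0.3086×1792.7 − 0.04193×2.01×1792.7 = 26.40 mGal
Δg_SB(B) = 981359.56 − 981808.96 + 0.3086×1938.3 − 0.04193×2.01×1938.3 = -14.60 mGal
Difference = -14.60 − (26.40) = -41.00 mGal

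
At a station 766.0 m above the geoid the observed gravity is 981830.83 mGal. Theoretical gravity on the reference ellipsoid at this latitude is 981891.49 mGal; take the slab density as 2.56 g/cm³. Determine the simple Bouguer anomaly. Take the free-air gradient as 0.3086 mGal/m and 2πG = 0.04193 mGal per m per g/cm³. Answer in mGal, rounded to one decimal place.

93.5

Free-air correction = 0.3086 × 766.0 = 236.39 mGal
Free-air anomaly = 981830.83 − 981891.49 + (236.39) = 175.73 mGal
Bouguer slab correction = 0.04193 × 2.56 × 766.0 = 82.22 mGal
Simple Bouguer anomaly = 175.73 − (82.22) = 93.51 mGal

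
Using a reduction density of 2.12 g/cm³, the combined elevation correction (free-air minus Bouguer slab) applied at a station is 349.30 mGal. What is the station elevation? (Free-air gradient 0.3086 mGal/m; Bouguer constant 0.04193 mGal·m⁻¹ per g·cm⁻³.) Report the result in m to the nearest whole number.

Combined gradient = 0.3086 − 0.04193 × 2.12 = 0.2197084 mGal/m
h = 349.30 / 0.2197084 = 1589.83 m

1590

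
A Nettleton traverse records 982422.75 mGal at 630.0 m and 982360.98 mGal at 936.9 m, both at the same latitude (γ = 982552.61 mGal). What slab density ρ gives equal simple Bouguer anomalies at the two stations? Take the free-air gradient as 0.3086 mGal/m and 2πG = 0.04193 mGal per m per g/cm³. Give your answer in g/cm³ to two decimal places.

2.56

Δg_obs = 982360.98 − 982422.75 = -61.77 mGal over Δh = 936.9 − 630.0 = 306.9 m
Equal Bouguer anomalies ⇒ Δg_obs + (0.3086 − 0.04193ρ)·Δh = 0
0.3086 − 0.04193ρ = −Δg_obs/Δh = 0.20127
ρ = (0.3086 − 0.20127) / 0.04193 = 2.56 g/cm³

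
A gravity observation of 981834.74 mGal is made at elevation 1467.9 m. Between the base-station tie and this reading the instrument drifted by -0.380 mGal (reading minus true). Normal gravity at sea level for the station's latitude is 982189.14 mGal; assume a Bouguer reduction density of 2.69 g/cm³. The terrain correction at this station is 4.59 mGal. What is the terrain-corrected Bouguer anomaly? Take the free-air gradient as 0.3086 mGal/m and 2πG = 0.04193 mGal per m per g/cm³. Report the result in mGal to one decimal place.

-62.0

Drift-corrected reading = 981834.74 − (-0.380) = 981835.120 mGal
Free-air correction = 0.3086 × 1467.9 = 452.99 mGal
Free-air anomaly = 981835.120 − 982189.14 + (452.99) = 98.970 mGal
Bouguer slab correction = 0.04193 × 2.69 × 1467.9 = 165.57 mGal
Simple Bouguer anomaly = 98.970 − (165.57) = -66.600 mGal
Complete Bouguer anomaly = -66.600 + 4.59 = -62.010 mGal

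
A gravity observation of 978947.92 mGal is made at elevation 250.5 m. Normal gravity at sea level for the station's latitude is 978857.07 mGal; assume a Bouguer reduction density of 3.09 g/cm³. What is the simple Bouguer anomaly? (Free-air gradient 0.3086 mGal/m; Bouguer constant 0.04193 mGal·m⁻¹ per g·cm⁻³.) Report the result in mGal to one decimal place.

Free-air correction = 0.3086 × 250.5 = 77.30 mGal
Free-air anomaly = 978947.92 − 978857.07 + (77.30) = 168.15 mGal
Bouguer slab correction = 0.04193 × 3.09 × 250.5 = 32.46 mGal
Simple Bouguer anomaly = 168.15 − (32.46) = 135.69 mGal

135.7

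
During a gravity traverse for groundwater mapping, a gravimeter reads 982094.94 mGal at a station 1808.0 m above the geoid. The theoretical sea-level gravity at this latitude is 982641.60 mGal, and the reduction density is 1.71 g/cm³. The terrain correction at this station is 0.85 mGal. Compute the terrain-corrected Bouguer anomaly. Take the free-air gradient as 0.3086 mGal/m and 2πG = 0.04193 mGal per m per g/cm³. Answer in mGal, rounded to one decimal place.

Free-air correction = 0.3086 × 1808.0 = 557.95 mGal
Free-air anomaly = 982094.94 − 982641.60 + (557.95) = 11.29 mGal
Bouguer slab correction = 0.04193 × 1.71 × 1808.0 = 129.63 mGal
Simple Bouguer anomaly = 11.29 − (129.63) = -118.34 mGal
Complete Bouguer anomaly = -118.34 + 0.85 = -117.49 mGal

-117.5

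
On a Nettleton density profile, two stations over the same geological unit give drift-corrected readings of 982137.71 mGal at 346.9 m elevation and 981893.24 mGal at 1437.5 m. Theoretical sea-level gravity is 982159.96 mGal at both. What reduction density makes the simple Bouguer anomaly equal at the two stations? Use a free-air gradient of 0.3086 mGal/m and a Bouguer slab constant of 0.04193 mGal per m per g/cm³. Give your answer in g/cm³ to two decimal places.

Δg_obs = 981893.24 − 982137.71 = -244.47 mGal over Δh = 1437.5 − 346.9 = 1090.6 m
Equal Bouguer anomalies ⇒ Δg_obs + (0.3086 − 0.04193ρ)·Δh = 0
0.3086 − 0.04193ρ = −Δg_obs/Δh = 0.22416
ρ = (0.3086 − 0.22416) / 0.04193 = 2.01 g/cm³

2.01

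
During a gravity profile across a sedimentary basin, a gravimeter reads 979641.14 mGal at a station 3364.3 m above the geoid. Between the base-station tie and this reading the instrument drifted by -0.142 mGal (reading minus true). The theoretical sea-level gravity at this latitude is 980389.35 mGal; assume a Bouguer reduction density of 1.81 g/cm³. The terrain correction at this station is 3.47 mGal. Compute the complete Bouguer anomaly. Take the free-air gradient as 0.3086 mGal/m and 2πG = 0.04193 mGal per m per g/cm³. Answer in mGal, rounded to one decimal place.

38.3

Drift-corrected reading = 979641.14 − (-0.142) = 979641.282 mGal
Free-air correction = 0.3086 × 3364.3 = 1038.22 mGal
Free-air anomaly = 979641.282 − 980389.35 + (1038.22) = 290.152 mGal
Bouguer slab correction = 0.04193 × 1.81 × 3364.3 = 255.33 mGal
Simple Bouguer anomaly = 290.152 − (255.33) = 34.822 mGal
Complete Bouguer anomaly = 34.822 + 3.47 = 38.292 mGal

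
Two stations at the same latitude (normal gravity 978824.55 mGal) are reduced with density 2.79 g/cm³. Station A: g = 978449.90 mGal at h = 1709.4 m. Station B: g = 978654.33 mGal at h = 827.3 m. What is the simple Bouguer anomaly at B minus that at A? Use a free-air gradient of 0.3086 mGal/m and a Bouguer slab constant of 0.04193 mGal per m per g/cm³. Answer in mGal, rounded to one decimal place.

Δg_SB(A) = 978449.90 − 978824.55 + 0.3086×1709.4 − 0.04193×2.79×1709.4 = -47.10 mGal
Δg_SB(B) = 978654.33 − 978824.55 + 0.3086×827.3 − 0.04193×2.79×827.3 = -11.70 mGal
Difference = -11.70 − (-47.10) = 35.40 mGal

35.4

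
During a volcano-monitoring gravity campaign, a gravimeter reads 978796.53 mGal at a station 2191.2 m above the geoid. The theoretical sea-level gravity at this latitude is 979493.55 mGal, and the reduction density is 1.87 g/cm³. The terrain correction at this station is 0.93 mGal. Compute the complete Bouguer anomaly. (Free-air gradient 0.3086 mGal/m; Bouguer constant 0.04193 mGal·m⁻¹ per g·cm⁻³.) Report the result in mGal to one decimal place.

-191.7

Free-air correction = 0.3086 × 2191.2 = 676.20 mGal
Free-air anomaly = 978796.53 − 979493.55 + (676.20) = -20.82 mGal
Bouguer slab correction = 0.04193 × 1.87 × 2191.2 = 171.81 mGal
Simple Bouguer anomaly = -20.82 − (171.81) = -192.63 mGal
Complete Bouguer anomaly = -192.63 + 0.93 = -191.70 mGal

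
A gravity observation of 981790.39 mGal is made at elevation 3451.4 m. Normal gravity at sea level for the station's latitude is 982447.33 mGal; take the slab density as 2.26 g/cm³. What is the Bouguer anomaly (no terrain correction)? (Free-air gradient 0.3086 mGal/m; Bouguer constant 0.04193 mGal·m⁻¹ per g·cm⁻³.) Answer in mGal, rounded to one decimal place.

81.1

Free-air correction = 0.3086 × 3451.4 = 1065.10 mGal
Free-air anomaly = 981790.39 − 982447.33 + (1065.10) = 408.16 mGal
Bouguer slab correction = 0.04193 × 2.26 × 3451.4 = 327.06 mGal
Simple Bouguer anomaly = 408.16 − (327.06) = 81.10 mGal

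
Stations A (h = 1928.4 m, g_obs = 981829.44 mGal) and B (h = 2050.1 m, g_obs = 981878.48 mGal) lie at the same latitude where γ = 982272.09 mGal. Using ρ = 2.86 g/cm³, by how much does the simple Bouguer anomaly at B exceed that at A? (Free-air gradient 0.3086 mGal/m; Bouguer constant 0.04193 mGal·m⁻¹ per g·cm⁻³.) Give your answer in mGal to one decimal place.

72.0

Δg_SB(A) = 981829.44 − 982272.09 + 0.3086×1928.4 − 0.04193×2.86×1928.4 = -78.80 mGal
Δg_SB(B) = 981878.48 − 982272.09 + 0.3086×2050.1 − 0.04193×2.86×2050.1 = -6.80 mGal
Difference = -6.80 − (-78.80) = 72.00 mGal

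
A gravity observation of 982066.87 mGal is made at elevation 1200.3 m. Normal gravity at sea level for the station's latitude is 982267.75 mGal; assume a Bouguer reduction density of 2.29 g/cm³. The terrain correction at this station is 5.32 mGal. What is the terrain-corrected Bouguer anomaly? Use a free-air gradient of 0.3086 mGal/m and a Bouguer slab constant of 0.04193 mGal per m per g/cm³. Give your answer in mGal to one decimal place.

59.6

Free-air correction = 0.3086 × 1200.3 = 370.41 mGal
Free-air anomaly = 982066.87 − 982267.75 + (370.41) = 169.53 mGal
Bouguer slab correction = 0.04193 × 2.29 × 1200.3 = 115.25 mGal
Simple Bouguer anomaly = 169.53 − (115.25) = 54.28 mGal
Complete Bouguer anomaly = 54.28 + 5.32 = 59.60 mGal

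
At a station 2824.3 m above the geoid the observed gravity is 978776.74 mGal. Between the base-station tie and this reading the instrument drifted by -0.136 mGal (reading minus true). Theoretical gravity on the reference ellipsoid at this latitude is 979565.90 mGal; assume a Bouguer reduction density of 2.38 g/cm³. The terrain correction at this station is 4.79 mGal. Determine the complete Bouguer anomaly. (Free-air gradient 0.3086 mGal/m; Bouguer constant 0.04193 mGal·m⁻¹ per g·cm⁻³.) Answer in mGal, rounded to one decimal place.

Drift-corrected reading = 978776.74 − (-0.136) = 978776.876 mGal
Free-air correction = 0.3086 × 2824.3 = 871.58 mGal
Free-air anomaly = 978776.876 − 979565.90 + (871.58) = 82.556 mGal
Bouguer slab correction = 0.04193 × 2.38 × 2824.3 = 281.85 mGal
Simple Bouguer anomaly = 82.556 − (281.85) = -199.294 mGal
Complete Bouguer anomaly = -199.294 + 4.79 = -194.504 mGal

-194.5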